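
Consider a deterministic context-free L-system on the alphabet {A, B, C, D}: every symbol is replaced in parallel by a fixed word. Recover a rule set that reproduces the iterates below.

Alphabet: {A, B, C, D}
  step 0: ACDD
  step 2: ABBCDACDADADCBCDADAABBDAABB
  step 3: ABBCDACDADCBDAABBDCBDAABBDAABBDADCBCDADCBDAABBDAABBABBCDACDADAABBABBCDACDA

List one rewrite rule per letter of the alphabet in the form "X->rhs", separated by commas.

  step 2 ⇒ step 3: ABBCDACDADADCBCDADAABBDAABB ⇒ ABB·CDA·CDA·DCB·DA·ABB·DCB·DA·ABB·DA·ABB·DA·DCB·CDA·DCB·DA·ABB·DA·ABB·ABB·CDA·CDA·DA·ABB·ABB·CDA·CDA
    A ↦ ABB
    B ↦ CDA
    C ↦ DCB
    D ↦ DA

A->ABB, B->CDA, C->DCB, D->DA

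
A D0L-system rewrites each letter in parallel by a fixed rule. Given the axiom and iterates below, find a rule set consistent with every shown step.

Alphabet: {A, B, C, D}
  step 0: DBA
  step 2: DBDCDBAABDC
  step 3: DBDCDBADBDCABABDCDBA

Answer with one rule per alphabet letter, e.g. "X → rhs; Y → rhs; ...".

  step 2 ⇒ step 3: DBDCDBAABDC ⇒ DB·DC·DB·A·DB·DC·AB·AB·DC·DB·A
    A ↦ AB
    B ↦ DC
    C ↦ A
    D ↦ DB

A->AB, B->DC, C->A, D->DB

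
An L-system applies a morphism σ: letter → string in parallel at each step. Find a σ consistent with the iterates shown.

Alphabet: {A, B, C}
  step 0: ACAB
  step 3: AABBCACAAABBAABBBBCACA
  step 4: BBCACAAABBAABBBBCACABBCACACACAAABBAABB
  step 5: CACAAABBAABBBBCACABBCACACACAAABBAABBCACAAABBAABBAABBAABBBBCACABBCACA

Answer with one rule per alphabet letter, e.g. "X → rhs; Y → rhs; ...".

  step 4 ⇒ step 5: BBCACAAABBAABBBBCACABBCACACACAAABBAABB ⇒ CA·CA·AAB·B·AAB·B·B·B·CA·CA·B·B·CA·CA·CA·CA·AAB·B·AAB·B·CA·CA·AAB·B·AAB·B·AAB·B·AAB·B·B·B·CA·CA·B·B·CA·CA
    A ↦ B
    B ↦ CA
    C ↦ AAB

A->B, B->CA, C->AAB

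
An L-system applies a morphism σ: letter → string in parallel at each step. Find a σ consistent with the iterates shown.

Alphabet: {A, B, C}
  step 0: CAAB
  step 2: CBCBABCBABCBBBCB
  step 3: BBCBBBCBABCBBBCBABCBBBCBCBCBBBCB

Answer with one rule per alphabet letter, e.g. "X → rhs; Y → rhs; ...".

A->AB, B->CB, C->BB

  step 2 ⇒ step 3: CBCBABCBABCBBBCB ⇒ BB·CB·BB·CB·AB·CB·BB·CB·AB·CB·BB·CB·CB·CB·BB·CB
    A ↦ AB
    B ↦ CB
    C ↦ BB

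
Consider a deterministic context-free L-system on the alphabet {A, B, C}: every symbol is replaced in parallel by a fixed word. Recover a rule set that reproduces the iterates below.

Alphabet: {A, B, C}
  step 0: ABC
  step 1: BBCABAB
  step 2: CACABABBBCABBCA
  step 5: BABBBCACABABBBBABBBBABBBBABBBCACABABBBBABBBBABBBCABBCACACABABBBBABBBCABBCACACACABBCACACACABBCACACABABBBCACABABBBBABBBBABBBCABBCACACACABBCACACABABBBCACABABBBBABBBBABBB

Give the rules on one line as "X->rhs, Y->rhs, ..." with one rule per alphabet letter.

  step 1 ⇒ step 2: BBCABAB ⇒ CA·CA·BAB·BB·CA·BB·CA
    A ↦ BB
    B ↦ CA
    C ↦ BAB

A->BB, B->CA, C->BAB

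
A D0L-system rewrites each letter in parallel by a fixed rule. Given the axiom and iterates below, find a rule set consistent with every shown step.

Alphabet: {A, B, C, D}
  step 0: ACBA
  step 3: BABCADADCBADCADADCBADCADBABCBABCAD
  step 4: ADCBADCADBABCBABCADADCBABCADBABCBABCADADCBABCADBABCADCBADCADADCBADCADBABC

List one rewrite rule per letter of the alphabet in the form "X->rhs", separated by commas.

  step 3 ⇒ step 4: BABCADADCBADCADADCBADCADBABCBABCAD ⇒ ADC·B·ADC·AD·B·ABC·B·ABC·AD·ADC·B·ABC·AD·B·ABC·B·ABC·AD·ADC·B·ABC·AD·B·ABC·ADC·B·ADC·AD·ADC·B·ADC·AD·B·ABC
    A ↦ B
    B ↦ ADC
    C ↦ AD
    D ↦ ABC

A->B, B->ADC, C->AD, D->ABC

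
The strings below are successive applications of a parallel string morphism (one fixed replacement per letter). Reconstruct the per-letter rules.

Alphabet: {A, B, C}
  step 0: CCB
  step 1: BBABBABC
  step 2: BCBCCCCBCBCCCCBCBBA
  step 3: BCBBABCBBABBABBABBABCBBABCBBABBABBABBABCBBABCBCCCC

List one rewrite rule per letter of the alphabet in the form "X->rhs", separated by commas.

  step 2 ⇒ step 3: BCBCCCCBCBCCCCBCBBA ⇒ BC·BBA·BC·BBA·BBA·BBA·BBA·BC·BBA·BC·BBA·BBA·BBA·BBA·BC·BBA·BC·BC·CCC
    A ↦ CCC
    B ↦ BC
    C ↦ BBA

A->CCC, B->BC, C->BBA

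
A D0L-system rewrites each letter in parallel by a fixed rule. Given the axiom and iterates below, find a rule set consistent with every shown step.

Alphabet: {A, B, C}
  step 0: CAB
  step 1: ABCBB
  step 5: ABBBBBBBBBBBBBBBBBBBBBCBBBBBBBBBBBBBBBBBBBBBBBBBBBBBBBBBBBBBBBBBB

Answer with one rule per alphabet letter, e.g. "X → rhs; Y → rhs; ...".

  step 0 ⇒ step 1: CAB ⇒ AB·C·BB
    A ↦ C
    B ↦ BB
    C ↦ AB

A->C, B->BB, C->AB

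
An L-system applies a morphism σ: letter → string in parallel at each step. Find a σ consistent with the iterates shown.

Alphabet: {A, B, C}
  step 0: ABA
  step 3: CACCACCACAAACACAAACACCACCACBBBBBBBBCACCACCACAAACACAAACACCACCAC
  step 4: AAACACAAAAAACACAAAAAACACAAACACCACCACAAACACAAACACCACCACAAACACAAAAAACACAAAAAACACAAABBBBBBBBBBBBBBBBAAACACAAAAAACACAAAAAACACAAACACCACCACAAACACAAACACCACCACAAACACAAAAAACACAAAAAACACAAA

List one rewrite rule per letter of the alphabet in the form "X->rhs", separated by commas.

A->CAC, B->BB, C->AAA

  step 3 ⇒ step 4: CACCACCACAAACACAAACACCACCACBBBBBBBBCACCACCACAAACACAAACACCACCAC ⇒ AAA·CAC·AAA·AAA·CAC·AAA·AAA·CAC·AAA·CAC·CAC·CAC·AAA·CAC·AAA·CAC·CAC·CAC·AAA·CAC·AAA·AAA·CAC·AAA·AAA·CAC·AAA·BB·BB·BB·BB·BB·BB·BB·BB·AAA·CAC·AAA·AAA·CAC·AAA·AAA·CAC·AAA·CAC·CAC·CAC·AAA·CAC·AAA·CAC·CAC·CAC·AAA·CAC·AAA·AAA·CAC·AAA·AAA·CAC·AAA
    A ↦ CAC
    B ↦ BB
    C ↦ AAA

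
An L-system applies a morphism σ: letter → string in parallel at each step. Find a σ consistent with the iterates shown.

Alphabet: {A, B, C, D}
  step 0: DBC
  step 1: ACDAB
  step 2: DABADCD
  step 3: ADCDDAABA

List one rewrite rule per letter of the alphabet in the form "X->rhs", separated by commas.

A->D, B->CD, C->AB, D->A

  step 2 ⇒ step 3: DABADCD ⇒ A·D·CD·D·A·AB·A
    A ↦ D
    B ↦ CD
    C ↦ AB
    D ↦ A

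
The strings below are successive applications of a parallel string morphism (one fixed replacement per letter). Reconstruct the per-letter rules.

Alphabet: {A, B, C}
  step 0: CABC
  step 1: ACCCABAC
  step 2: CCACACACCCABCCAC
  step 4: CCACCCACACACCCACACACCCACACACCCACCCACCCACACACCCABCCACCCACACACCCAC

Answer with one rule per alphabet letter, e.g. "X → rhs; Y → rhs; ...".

A->CC, B->AB, C->AC

  step 1 ⇒ step 2: ACCCABAC ⇒ CC·AC·AC·AC·CC·AB·CC·AC
    A ↦ CC
    B ↦ AB
    C ↦ AC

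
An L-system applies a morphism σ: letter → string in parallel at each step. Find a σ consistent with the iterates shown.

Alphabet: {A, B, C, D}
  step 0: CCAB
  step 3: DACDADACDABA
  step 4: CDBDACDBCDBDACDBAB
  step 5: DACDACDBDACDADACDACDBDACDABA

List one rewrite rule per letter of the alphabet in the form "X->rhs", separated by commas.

  step 4 ⇒ step 5: CDBDACDBCDBDACDBAB ⇒ DA·CD·A·CD·B·DA·CD·A·DA·CD·A·CD·B·DA·CD·A·B·A
    A ↦ B
    B ↦ A
    C ↦ DA
    D ↦ CD

A->B, B->A, C->DA, D->CD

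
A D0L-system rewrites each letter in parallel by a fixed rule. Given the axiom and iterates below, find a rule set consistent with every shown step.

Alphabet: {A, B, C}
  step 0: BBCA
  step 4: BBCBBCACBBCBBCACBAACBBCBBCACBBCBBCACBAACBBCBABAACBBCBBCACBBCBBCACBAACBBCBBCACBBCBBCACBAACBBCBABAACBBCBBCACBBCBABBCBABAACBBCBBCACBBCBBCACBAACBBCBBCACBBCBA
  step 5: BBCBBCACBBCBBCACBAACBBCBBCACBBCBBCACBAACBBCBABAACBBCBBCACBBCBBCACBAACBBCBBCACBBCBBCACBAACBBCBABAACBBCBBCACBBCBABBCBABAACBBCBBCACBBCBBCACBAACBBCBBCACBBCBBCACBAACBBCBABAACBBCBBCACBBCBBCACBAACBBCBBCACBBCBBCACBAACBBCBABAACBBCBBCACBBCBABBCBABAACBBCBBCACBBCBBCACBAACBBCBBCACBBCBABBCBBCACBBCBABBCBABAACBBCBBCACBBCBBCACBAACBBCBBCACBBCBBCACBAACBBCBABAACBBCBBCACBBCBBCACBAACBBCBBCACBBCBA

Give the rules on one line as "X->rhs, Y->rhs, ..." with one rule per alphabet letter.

  step 4 ⇒ step 5: BBCBBCACBBCBBCACBAACBBCBBCACBBCBBCACBAACBBCBABAACBBCBBCACBBCBBCACBAACBBCBBCACBBCBBCACBAACBBCBABAACBBCBBCACBBCBABBCBABAACBBCBBCACBBCBBCACBAACBBCBBCACBBCBA ⇒ BBC·BBC·AC·BBC·BBC·AC·BA·AC·BBC·BBC·AC·BBC·BBC·AC·BA·AC·BBC·BA·BA·AC·BBC·BBC·AC·BBC·BBC·AC·BA·AC·BBC·BBC·AC·BBC·BBC·AC·BA·AC·BBC·BA·BA·AC·BBC·BBC·AC·BBC·BA·BBC·BA·BA·AC·BBC·BBC·AC·BBC·BBC·AC·BA·AC·BBC·BBC·AC·BBC·BBC·AC·BA·AC·BBC·BA·BA·AC·BBC·BBC·AC·BBC·BBC·AC·BA·AC·BBC·BBC·AC·BBC·BBC·AC·BA·AC·BBC·BA·BA·AC·BBC·BBC·AC·BBC·BA·BBC·BA·BA·AC·BBC·BBC·AC·BBC·BBC·AC·BA·AC·BBC·BBC·AC·BBC·BA·BBC·BBC·AC·BBC·BA·BBC·BA·BA·AC·BBC·BBC·AC·BBC·BBC·AC·BA·AC·BBC·BBC·AC·BBC·BBC·AC·BA·AC·BBC·BA·BA·AC·BBC·BBC·AC·BBC·BBC·AC·BA·AC·BBC·BBC·AC·BBC·BA
    A ↦ BA
    B ↦ BBC
    C ↦ AC

A->BA, B->BBC, C->AC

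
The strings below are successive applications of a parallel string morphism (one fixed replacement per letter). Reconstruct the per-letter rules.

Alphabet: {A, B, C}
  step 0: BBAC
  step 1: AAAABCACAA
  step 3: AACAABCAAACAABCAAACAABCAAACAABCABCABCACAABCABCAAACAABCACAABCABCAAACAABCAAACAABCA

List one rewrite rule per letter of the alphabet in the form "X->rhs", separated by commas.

  step 0 ⇒ step 1: BBAC ⇒ AA·AA·BCA·CAA
    A ↦ BCA
    B ↦ AA
    C ↦ CAA

A->BCA, B->AA, C->CAA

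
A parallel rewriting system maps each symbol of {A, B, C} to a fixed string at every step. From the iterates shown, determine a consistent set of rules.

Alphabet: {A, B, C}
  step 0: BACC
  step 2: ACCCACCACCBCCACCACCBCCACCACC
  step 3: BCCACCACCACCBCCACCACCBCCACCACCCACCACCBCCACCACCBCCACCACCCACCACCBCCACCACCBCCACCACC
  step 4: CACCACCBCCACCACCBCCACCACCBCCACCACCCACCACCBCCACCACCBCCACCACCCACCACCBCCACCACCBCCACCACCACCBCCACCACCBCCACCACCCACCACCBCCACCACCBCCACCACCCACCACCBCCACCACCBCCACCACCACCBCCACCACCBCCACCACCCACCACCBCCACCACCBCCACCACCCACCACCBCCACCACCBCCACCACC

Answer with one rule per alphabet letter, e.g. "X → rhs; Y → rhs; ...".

  step 3 ⇒ step 4: BCCACCACCACCBCCACCACCBCCACCACCCACCACCBCCACCACCBCCACCACCCACCACCBCCACCACCBCCACCACC ⇒ C·ACC·ACC·BCC·ACC·ACC·BCC·ACC·ACC·BCC·ACC·ACC·C·ACC·ACC·BCC·ACC·ACC·BCC·ACC·ACC·C·ACC·ACC·BCC·ACC·ACC·BCC·ACC·ACC·ACC·BCC·ACC·ACC·BCC·ACC·ACC·C·ACC·ACC·BCC·ACC·ACC·BCC·ACC·ACC·C·ACC·ACC·BCC·ACC·ACC·BCC·ACC·ACC·ACC·BCC·ACC·ACC·BCC·ACC·ACC·C·ACC·ACC·BCC·ACC·ACC·BCC·ACC·ACC·C·ACC·ACC·BCC·ACC·ACC·BCC·ACC·ACC
    A ↦ BCC
    B ↦ C
    C ↦ ACC

A->BCC, B->C, C->ACC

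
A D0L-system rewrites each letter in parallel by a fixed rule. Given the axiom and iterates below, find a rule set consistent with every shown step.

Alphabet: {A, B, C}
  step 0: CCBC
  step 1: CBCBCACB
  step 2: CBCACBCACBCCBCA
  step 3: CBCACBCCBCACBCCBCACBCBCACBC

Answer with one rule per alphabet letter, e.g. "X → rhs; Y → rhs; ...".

A->C, B->CA, C->CB

  step 2 ⇒ step 3: CBCACBCACBCCBCA ⇒ CB·CA·CB·C·CB·CA·CB·C·CB·CA·CB·CB·CA·CB·C
    A ↦ C
    B ↦ CA
    C ↦ CB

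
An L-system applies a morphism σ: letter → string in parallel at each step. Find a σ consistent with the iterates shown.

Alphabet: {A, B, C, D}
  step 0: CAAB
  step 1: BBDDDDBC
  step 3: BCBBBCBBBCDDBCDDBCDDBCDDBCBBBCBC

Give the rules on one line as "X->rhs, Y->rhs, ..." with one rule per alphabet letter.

A->DD, B->BC, C->BB, D->BA

  step 0 ⇒ step 1: CAAB ⇒ BB·DD·DD·BC
    A ↦ DD
    B ↦ BC
    C ↦ BB
    D ↦ BA  (constrained at step 1)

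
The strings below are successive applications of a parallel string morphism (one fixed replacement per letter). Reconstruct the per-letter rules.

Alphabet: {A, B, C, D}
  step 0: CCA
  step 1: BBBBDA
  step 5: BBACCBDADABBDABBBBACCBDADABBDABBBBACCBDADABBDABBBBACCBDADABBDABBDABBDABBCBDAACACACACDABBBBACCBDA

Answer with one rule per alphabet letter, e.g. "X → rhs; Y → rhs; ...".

A->DA, B->AC, C->BB, D->CB

  step 0 ⇒ step 1: CCA ⇒ BB·BB·DA
    A ↦ DA
    C ↦ BB
    B ↦ AC  (constrained at step 1)
    D ↦ CB  (constrained at step 1)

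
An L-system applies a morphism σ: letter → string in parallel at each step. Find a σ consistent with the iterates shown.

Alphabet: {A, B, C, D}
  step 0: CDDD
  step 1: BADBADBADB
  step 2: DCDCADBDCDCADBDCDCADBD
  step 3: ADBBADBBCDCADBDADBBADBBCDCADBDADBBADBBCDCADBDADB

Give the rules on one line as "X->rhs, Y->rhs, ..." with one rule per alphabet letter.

  step 2 ⇒ step 3: DCDCADBDCDCADBDCDCADBD ⇒ ADB·B·ADB·B·CDC·ADB·D·ADB·B·ADB·B·CDC·ADB·D·ADB·B·ADB·B·CDC·ADB·D·ADB
    A ↦ CDC
    B ↦ D
    C ↦ B
    D ↦ ADB

A->CDC, B->D, C->B, D->ADB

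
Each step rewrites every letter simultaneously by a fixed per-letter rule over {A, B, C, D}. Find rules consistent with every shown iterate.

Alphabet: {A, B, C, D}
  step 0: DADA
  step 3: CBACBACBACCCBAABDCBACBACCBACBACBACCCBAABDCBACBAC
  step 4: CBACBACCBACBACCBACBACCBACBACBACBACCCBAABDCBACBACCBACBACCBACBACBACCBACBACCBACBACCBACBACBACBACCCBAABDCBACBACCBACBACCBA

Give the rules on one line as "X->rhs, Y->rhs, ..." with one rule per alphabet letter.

  step 3 ⇒ step 4: CBACBACBACCCBAABDCBACBACCBACBACBACCCBAABDCBACBAC ⇒ CBA·CBA·C·CBA·CBA·C·CBA·CBA·C·CBA·CBA·CBA·CBA·C·C·CBA·ABD·CBA·CBA·C·CBA·CBA·C·CBA·CBA·CBA·C·CBA·CBA·C·CBA·CBA·C·CBA·CBA·CBA·CBA·C·C·CBA·ABD·CBA·CBA·C·CBA·CBA·C·CBA
    A ↦ C
    B ↦ CBA
    C ↦ CBA
    D ↦ ABD

A->C, B->CBA, C->CBA, D->ABD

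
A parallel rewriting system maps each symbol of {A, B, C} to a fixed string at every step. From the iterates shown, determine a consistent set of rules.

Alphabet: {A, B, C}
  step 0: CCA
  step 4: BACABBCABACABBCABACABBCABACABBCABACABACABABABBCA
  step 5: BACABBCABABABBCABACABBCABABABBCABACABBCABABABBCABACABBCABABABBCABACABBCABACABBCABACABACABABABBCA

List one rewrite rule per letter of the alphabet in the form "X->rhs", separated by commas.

  step 4 ⇒ step 5: BACABBCABACABBCABACABBCABACABBCABACABACABABABBCA ⇒ BA·CA·BB·CA·BA·BA·BB·CA·BA·CA·BB·CA·BA·BA·BB·CA·BA·CA·BB·CA·BA·BA·BB·CA·BA·CA·BB·CA·BA·BA·BB·CA·BA·CA·BB·CA·BA·CA·BB·CA·BA·CA·BA·CA·BA·BA·BB·CA
    A ↦ CA
    B ↦ BA
    C ↦ BB

A->CA, B->BA, C->BB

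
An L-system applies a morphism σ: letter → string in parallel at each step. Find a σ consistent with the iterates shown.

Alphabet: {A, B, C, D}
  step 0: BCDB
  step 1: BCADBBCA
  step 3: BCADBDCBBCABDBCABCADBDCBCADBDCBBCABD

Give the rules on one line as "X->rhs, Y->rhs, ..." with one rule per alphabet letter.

  step 0 ⇒ step 1: BCDB ⇒ BCA·D·B·BCA
    B ↦ BCA
    C ↦ D
    D ↦ B
    A ↦ BDC  (constrained at step 1)

A->BDC, B->BCA, C->D, D->B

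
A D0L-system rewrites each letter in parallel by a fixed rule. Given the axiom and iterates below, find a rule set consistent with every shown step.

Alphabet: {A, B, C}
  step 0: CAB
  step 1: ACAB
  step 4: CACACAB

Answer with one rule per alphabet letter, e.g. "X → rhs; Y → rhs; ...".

A->C, B->AB, C->A

  step 0 ⇒ step 1: CAB ⇒ A·C·AB
    A ↦ C
    B ↦ AB
    C ↦ A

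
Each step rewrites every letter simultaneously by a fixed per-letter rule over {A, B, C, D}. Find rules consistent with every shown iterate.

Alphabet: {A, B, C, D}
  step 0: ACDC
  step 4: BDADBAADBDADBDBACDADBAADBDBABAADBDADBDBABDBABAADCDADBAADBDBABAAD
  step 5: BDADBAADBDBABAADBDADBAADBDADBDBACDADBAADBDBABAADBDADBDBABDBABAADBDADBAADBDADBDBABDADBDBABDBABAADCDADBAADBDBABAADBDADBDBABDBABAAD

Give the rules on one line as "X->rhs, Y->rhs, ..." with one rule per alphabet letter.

A->BA, B->BD, C->CD, D->AD

  step 4 ⇒ step 5: BDADBAADBDADBDBACDADBAADBDBABAADBDADBDBABDBABAADCDADBAADBDBABAAD ⇒ BD·AD·BA·AD·BD·BA·BA·AD·BD·AD·BA·AD·BD·AD·BD·BA·CD·AD·BA·AD·BD·BA·BA·AD·BD·AD·BD·BA·BD·BA·BA·AD·BD·AD·BA·AD·BD·AD·BD·BA·BD·AD·BD·BA·BD·BA·BA·AD·CD·AD·BA·AD·BD·BA·BA·AD·BD·AD·BD·BA·BD·BA·BA·AD
    A ↦ BA
    B ↦ BD
    C ↦ CD
    D ↦ AD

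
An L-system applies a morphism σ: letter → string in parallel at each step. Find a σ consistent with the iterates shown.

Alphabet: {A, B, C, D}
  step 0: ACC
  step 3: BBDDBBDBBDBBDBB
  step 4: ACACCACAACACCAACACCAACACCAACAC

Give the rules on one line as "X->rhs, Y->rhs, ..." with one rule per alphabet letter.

A->D, B->AC, C->BB, D->CA

  step 3 ⇒ step 4: BBDDBBDBBDBBDBB ⇒ AC·AC·CA·CA·AC·AC·CA·AC·AC·CA·AC·AC·CA·AC·AC
    B ↦ AC
    D ↦ CA
    A ↦ D  (constrained at step 0)
    C ↦ BB  (constrained at step 0)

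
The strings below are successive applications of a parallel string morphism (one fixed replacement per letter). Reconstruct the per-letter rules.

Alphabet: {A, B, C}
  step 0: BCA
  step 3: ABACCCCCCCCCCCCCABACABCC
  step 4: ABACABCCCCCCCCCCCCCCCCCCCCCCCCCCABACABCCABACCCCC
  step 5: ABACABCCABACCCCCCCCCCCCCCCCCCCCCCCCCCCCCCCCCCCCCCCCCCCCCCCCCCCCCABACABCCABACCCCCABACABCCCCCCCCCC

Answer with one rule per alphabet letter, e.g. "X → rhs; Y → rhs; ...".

  step 4 ⇒ step 5: ABACABCCCCCCCCCCCCCCCCCCCCCCCCCCABACABCCABACCCCC ⇒ AB·AC·AB·CC·AB·AC·CC·CC·CC·CC·CC·CC·CC·CC·CC·CC·CC·CC·CC·CC·CC·CC·CC·CC·CC·CC·CC·CC·CC·CC·CC·CC·AB·AC·AB·CC·AB·AC·CC·CC·AB·AC·AB·CC·CC·CC·CC·CC
    A ↦ AB
    B ↦ AC
    C ↦ CC

A->AB, B->AC, C->CC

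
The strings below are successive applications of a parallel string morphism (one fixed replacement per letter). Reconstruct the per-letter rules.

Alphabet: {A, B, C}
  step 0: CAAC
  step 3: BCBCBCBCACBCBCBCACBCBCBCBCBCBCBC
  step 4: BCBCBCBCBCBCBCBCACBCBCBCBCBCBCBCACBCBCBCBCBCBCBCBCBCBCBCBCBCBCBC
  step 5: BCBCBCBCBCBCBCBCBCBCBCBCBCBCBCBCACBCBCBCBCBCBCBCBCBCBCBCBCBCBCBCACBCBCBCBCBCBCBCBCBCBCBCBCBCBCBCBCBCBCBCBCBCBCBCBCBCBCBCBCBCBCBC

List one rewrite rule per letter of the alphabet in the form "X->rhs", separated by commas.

A->AC, B->BC, C->BC

  step 4 ⇒ step 5: BCBCBCBCBCBCBCBCACBCBCBCBCBCBCBCACBCBCBCBCBCBCBCBCBCBCBCBCBCBCBC ⇒ BC·BC·BC·BC·BC·BC·BC·BC·BC·BC·BC·BC·BC·BC·BC·BC·AC·BC·BC·BC·BC·BC·BC·BC·BC·BC·BC·BC·BC·BC·BC·BC·AC·BC·BC·BC·BC·BC·BC·BC·BC·BC·BC·BC·BC·BC·BC·BC·BC·BC·BC·BC·BC·BC·BC·BC·BC·BC·BC·BC·BC·BC·BC·BC
    A ↦ AC
    B ↦ BC
    C ↦ BC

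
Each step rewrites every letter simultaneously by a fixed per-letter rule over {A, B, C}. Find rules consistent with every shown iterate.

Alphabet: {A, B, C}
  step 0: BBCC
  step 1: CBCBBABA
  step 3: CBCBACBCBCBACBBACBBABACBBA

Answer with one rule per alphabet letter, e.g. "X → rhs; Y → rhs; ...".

  step 0 ⇒ step 1: BBCC ⇒ CB·CB·BA·BA
    B ↦ CB
    C ↦ BA
    A ↦ C  (constrained at step 1)

A->C, B->CB, C->BA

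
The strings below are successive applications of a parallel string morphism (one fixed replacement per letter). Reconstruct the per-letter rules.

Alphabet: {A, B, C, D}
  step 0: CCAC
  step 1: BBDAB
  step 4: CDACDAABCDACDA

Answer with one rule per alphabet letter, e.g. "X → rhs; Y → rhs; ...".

  step 0 ⇒ step 1: CCAC ⇒ B·B·DA·B
    A ↦ DA
    C ↦ B
    B ↦ A  (constrained at step 1)
    D ↦ C  (constrained at step 1)

A->DA, B->A, C->B, D->C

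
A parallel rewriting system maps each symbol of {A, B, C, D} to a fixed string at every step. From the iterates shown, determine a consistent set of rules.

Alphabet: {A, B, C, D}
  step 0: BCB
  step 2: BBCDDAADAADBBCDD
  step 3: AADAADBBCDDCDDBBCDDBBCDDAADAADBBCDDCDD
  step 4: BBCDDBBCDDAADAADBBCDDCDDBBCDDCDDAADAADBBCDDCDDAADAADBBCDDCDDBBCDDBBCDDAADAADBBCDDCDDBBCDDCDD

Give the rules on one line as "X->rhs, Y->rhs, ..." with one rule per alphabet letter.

A->B, B->AAD, C->BB, D->CDD

  step 3 ⇒ step 4: AADAADBBCDDCDDBBCDDBBCDDAADAADBBCDDCDD ⇒ B·B·CDD·B·B·CDD·AAD·AAD·BB·CDD·CDD·BB·CDD·CDD·AAD·AAD·BB·CDD·CDD·AAD·AAD·BB·CDD·CDD·B·B·CDD·B·B·CDD·AAD·AAD·BB·CDD·CDD·BB·CDD·CDD
    A ↦ B
    B ↦ AAD
    C ↦ BB
    D ↦ CDD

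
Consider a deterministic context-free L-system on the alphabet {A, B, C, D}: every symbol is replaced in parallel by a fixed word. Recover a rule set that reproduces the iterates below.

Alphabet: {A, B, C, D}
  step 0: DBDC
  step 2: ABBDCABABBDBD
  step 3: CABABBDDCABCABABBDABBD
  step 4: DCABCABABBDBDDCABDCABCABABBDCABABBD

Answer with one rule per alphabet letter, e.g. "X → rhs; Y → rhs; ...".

A->C, B->AB, C->D, D->BD

  step 3 ⇒ step 4: CABABBDDCABCABABBDABBD ⇒ D·C·AB·C·AB·AB·BD·BD·D·C·AB·D·C·AB·C·AB·AB·BD·C·AB·AB·BD
    A ↦ C
    B ↦ AB
    C ↦ D
    D ↦ BD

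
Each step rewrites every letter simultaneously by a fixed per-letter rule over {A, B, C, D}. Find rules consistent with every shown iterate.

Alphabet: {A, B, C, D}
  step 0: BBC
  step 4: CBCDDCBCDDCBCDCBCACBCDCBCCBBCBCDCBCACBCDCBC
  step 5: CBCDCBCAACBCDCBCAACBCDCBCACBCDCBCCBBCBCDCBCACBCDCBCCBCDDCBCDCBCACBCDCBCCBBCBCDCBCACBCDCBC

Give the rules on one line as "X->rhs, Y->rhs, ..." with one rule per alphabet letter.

A->CBB, B->D, C->CBC, D->A

  step 4 ⇒ step 5: CBCDDCBCDDCBCDCBCACBCDCBCCBBCBCDCBCACBCDCBC ⇒ CBC·D·CBC·A·A·CBC·D·CBC·A·A·CBC·D·CBC·A·CBC·D·CBC·CBB·CBC·D·CBC·A·CBC·D·CBC·CBC·D·D·CBC·D·CBC·A·CBC·D·CBC·CBB·CBC·D·CBC·A·CBC·D·CBC
    A ↦ CBB
    B ↦ D
    C ↦ CBC
    D ↦ A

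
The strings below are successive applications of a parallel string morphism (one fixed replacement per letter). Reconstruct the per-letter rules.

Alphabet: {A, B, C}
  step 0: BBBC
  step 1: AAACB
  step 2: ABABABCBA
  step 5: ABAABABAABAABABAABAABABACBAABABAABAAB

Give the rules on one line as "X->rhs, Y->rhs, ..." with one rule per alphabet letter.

  step 1 ⇒ step 2: AAACB ⇒ AB·AB·AB·CB·A
    A ↦ AB
    B ↦ A
    C ↦ CB

A->AB, B->A, C->CB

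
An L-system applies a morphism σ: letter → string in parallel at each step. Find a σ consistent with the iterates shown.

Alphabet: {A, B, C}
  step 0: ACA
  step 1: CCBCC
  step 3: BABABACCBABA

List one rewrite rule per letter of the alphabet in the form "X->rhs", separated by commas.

  step 0 ⇒ step 1: ACA ⇒ CC·B·CC
    A ↦ CC
    C ↦ B
    B ↦ BA  (constrained at step 1)

A->CC, B->BA, C->B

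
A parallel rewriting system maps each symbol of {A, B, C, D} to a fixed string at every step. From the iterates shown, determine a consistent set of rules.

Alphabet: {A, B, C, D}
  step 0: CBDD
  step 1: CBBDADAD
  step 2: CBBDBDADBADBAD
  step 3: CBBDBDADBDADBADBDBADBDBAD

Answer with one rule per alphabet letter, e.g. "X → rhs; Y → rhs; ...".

  step 2 ⇒ step 3: CBBDBDADBADBAD ⇒ CB·BD·BD·AD·BD·AD·B·AD·BD·B·AD·BD·B·AD
    A ↦ B
    B ↦ BD
    C ↦ CB
    D ↦ AD

A->B, B->BD, C->CB, D->AD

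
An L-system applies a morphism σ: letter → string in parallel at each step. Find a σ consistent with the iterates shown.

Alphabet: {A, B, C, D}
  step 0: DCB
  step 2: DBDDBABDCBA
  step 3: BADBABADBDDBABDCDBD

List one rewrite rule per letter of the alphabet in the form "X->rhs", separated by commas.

  step 2 ⇒ step 3: DBDDBABDCBA ⇒ BA·D·BA·BA·D·BD·D·BA·BDC·D·BD
    A ↦ BD
    B ↦ D
    C ↦ BDC
    D ↦ BA

A->BD, B->D, C->BDC, D->BA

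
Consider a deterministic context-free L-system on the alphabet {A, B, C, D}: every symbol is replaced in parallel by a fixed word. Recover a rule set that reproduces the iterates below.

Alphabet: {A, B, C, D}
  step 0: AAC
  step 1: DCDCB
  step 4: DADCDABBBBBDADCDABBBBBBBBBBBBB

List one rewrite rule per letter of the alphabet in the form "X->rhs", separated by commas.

  step 0 ⇒ step 1: AAC ⇒ DC·DC·B
    A ↦ DC
    C ↦ B
    B ↦ BB  (constrained at step 1)
    D ↦ DA  (constrained at step 1)

A->DC, B->BB, C->B, D->DA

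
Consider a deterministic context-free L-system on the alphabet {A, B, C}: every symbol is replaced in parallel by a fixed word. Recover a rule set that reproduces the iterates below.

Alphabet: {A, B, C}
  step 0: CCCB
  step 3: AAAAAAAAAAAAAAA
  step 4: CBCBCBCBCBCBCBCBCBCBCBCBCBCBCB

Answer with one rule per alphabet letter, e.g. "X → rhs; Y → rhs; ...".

A->CB, B->AA, C->A

  step 3 ⇒ step 4: AAAAAAAAAAAAAAA ⇒ CB·CB·CB·CB·CB·CB·CB·CB·CB·CB·CB·CB·CB·CB·CB
    A ↦ CB
    B ↦ AA  (constrained at step 0)
    C ↦ A  (constrained at step 0)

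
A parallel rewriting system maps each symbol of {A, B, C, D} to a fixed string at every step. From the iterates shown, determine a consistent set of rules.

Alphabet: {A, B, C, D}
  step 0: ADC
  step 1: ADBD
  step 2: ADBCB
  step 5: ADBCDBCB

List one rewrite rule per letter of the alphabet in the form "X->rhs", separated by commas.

A->AD, B->C, C->D, D->B

  step 1 ⇒ step 2: ADBD ⇒ AD·B·C·B
    A ↦ AD
    B ↦ C
    D ↦ B
  step 0 ⇒ step 1: ADC ⇒ AD·B·D
    C ↦ D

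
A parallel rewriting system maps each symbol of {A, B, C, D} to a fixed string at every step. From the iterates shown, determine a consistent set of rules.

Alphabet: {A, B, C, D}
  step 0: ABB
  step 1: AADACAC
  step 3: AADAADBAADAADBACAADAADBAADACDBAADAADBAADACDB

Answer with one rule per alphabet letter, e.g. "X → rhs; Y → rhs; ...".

  step 0 ⇒ step 1: ABB ⇒ AAD·AC·AC
    A ↦ AAD
    B ↦ AC
    C ↦ ACD  (constrained at step 1)
    D ↦ B  (constrained at step 1)

A->AAD, B->AC, C->ACD, D->B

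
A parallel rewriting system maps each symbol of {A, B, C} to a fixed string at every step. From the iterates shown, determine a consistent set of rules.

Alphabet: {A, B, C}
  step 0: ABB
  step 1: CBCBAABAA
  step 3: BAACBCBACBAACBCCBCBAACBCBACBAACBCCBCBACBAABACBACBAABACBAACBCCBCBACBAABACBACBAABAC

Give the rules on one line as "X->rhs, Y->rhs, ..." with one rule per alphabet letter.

  step 0 ⇒ step 1: ABB ⇒ CBC·BAA·BAA
    A ↦ CBC
    B ↦ BAA
    C ↦ BAC  (constrained at step 1)

A->CBC, B->BAA, C->BAC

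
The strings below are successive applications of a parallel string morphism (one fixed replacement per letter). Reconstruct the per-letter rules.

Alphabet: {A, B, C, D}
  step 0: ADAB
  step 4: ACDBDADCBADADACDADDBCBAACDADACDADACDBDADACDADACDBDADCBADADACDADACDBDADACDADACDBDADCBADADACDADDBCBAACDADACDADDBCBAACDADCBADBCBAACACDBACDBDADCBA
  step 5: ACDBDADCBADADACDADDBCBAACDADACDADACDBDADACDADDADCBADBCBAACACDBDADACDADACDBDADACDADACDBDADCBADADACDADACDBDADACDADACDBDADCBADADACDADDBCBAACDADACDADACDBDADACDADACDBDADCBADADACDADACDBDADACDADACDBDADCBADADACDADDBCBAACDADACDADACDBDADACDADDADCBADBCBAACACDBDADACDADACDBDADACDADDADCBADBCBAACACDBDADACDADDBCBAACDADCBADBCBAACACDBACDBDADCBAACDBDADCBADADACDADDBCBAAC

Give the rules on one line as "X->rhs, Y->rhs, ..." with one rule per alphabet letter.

  step 4 ⇒ step 5: ACDBDADCBADADACDADDBCBAACDADACDADACDBDADACDADACDBDADCBADADACDADACDBDADACDADACDBDADCBADADACDADDBCBAACDADACDADDBCBAACDADCBADBCBAACACDBACDBDADCBA ⇒ AC·DB·DAD·CBA·DAD·AC·DAD·DB·CBA·AC·DAD·AC·DAD·AC·DB·DAD·AC·DAD·DAD·CBA·DB·CBA·AC·AC·DB·DAD·AC·DAD·AC·DB·DAD·AC·DAD·AC·DB·DAD·CBA·DAD·AC·DAD·AC·DB·DAD·AC·DAD·AC·DB·DAD·CBA·DAD·AC·DAD·DB·CBA·AC·DAD·AC·DAD·AC·DB·DAD·AC·DAD·AC·DB·DAD·CBA·DAD·AC·DAD·AC·DB·DAD·AC·DAD·AC·DB·DAD·CBA·DAD·AC·DAD·DB·CBA·AC·DAD·AC·DAD·AC·DB·DAD·AC·DAD·DAD·CBA·DB·CBA·AC·AC·DB·DAD·AC·DAD·AC·DB·DAD·AC·DAD·DAD·CBA·DB·CBA·AC·AC·DB·DAD·AC·DAD·DB·CBA·AC·DAD·CBA·DB·CBA·AC·AC·DB·AC·DB·DAD·CBA·AC·DB·DAD·CBA·DAD·AC·DAD·DB·CBA·AC
    A ↦ AC
    B ↦ CBA
    C ↦ DB
    D ↦ DAD

A->AC, B->CBA, C->DB, D->DAD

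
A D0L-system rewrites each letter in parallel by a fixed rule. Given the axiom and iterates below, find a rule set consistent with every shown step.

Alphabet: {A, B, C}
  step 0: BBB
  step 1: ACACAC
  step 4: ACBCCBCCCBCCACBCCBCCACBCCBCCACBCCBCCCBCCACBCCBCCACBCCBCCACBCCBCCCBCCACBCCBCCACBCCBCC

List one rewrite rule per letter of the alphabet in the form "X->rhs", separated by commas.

  step 0 ⇒ step 1: BBB ⇒ AC·AC·AC
    B ↦ AC
    A ↦ C  (constrained at step 1)
    C ↦ BCC  (constrained at step 1)

A->C, B->AC, C->BCC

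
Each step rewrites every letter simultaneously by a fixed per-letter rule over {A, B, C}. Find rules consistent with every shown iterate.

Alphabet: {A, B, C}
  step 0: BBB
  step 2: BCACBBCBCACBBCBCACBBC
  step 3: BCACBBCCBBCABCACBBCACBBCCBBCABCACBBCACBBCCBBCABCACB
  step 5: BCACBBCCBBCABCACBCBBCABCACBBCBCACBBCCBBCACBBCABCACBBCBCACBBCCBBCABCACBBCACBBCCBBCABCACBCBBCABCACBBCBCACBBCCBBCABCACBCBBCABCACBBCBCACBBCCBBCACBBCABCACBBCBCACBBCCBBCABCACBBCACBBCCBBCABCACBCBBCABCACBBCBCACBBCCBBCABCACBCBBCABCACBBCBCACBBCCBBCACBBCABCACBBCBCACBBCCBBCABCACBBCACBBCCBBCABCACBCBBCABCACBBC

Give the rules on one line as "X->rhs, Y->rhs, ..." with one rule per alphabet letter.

A->BC, B->BCA, C->CB

  step 2 ⇒ step 3: BCACBBCBCACBBCBCACBBC ⇒ BCA·CB·BC·CB·BCA·BCA·CB·BCA·CB·BC·CB·BCA·BCA·CB·BCA·CB·BC·CB·BCA·BCA·CB
    A ↦ BC
    B ↦ BCA
    C ↦ CB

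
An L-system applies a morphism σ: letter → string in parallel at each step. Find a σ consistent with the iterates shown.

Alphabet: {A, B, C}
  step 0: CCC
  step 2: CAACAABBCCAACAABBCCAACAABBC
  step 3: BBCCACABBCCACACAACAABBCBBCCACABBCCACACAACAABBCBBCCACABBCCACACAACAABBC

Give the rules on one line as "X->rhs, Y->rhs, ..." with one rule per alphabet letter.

A->CA, B->CAA, C->BBC

  step 2 ⇒ step 3: CAACAABBCCAACAABBCCAACAABBC ⇒ BBC·CA·CA·BBC·CA·CA·CAA·CAA·BBC·BBC·CA·CA·BBC·CA·CA·CAA·CAA·BBC·BBC·CA·CA·BBC·CA·CA·CAA·CAA·BBC
    A ↦ CA
    B ↦ CAA
    C ↦ BBC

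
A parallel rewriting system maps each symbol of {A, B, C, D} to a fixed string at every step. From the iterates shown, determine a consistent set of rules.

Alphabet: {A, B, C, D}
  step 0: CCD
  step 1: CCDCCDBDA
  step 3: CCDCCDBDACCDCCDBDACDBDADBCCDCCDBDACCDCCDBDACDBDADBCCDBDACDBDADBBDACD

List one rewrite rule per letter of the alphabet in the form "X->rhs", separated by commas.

A->DB, B->CD, C->CCD, D->BDA

  step 0 ⇒ step 1: CCD ⇒ CCD·CCD·BDA
    C ↦ CCD
    D ↦ BDA
    A ↦ DB  (constrained at step 1)
    B ↦ CD  (constrained at step 1)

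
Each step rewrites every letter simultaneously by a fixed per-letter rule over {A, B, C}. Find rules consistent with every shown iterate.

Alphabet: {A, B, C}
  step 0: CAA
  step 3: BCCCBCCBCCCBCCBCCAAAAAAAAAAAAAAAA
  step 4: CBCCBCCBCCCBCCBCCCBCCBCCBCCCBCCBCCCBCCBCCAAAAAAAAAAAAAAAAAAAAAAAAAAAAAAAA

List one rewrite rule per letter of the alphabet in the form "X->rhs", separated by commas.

A->AA, B->C, C->BCC

  step 3 ⇒ step 4: BCCCBCCBCCCBCCBCCAAAAAAAAAAAAAAAA ⇒ C·BCC·BCC·BCC·C·BCC·BCC·C·BCC·BCC·BCC·C·BCC·BCC·C·BCC·BCC·AA·AA·AA·AA·AA·AA·AA·AA·AA·AA·AA·AA·AA·AA·AA·AA
    A ↦ AA
    B ↦ C
    C ↦ BCC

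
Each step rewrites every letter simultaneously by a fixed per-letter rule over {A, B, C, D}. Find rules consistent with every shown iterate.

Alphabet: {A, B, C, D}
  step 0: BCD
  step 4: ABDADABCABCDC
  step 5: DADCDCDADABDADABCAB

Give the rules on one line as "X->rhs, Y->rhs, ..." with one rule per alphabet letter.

  step 4 ⇒ step 5: ABDADABCABCDC ⇒ D·AD·C·D·C·D·AD·AB·D·AD·AB·C·AB
    A ↦ D
    B ↦ AD
    C ↦ AB
    D ↦ C

A->D, B->AD, C->AB, D->C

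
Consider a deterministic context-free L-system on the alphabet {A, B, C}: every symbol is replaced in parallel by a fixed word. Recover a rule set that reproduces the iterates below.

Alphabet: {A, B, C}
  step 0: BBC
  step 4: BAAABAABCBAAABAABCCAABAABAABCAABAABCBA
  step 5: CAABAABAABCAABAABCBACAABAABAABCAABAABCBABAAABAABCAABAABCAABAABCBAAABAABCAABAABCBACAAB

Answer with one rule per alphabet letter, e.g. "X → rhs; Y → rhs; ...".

  step 4 ⇒ step 5: BAAABAABCBAAABAABCCAABAABAABCAABAABCBA ⇒ C·AAB·AAB·AAB·C·AAB·AAB·C·BA·C·AAB·AAB·AAB·C·AAB·AAB·C·BA·BA·AAB·AAB·C·AAB·AAB·C·AAB·AAB·C·BA·AAB·AAB·C·AAB·AAB·C·BA·C·AAB
    A ↦ AAB
    B ↦ C
    C ↦ BA

A->AAB, B->C, C->BA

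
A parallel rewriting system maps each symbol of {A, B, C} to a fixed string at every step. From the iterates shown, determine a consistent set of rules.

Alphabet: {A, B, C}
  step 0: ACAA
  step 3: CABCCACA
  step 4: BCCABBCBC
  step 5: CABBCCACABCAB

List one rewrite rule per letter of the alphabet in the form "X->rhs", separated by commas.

  step 4 ⇒ step 5: BCCABBCBC ⇒ CA·B·B·C·CA·CA·B·CA·B
    A ↦ C
    B ↦ CA
    C ↦ B

A->C, B->CA, C->B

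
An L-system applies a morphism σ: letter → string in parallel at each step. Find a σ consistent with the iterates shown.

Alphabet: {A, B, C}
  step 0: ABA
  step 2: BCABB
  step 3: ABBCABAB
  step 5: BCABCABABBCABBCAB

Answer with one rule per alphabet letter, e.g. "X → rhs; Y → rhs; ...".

A->C, B->AB, C->B

  step 2 ⇒ step 3: BCABB ⇒ AB·B·C·AB·AB
    A ↦ C
    B ↦ AB
    C ↦ B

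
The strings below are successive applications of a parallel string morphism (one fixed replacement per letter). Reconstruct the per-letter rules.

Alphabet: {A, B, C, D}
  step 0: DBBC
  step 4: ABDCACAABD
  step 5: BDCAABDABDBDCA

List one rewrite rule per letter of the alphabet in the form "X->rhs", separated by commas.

A->BD, B->C, C->A, D->A

  step 4 ⇒ step 5: ABDCACAABD ⇒ BD·C·A·A·BD·A·BD·BD·C·A
    A ↦ BD
    B ↦ C
    C ↦ A
    D ↦ A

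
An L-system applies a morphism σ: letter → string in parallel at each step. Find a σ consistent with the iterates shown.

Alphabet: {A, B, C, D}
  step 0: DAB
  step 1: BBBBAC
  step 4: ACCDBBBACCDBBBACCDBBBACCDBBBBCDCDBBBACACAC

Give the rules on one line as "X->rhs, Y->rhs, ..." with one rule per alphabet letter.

  step 0 ⇒ step 1: DAB ⇒ BBB·B·AC
    A ↦ B
    B ↦ AC
    D ↦ BBB
    C ↦ CD  (constrained at step 1)

A->B, B->AC, C->CD, D->BBB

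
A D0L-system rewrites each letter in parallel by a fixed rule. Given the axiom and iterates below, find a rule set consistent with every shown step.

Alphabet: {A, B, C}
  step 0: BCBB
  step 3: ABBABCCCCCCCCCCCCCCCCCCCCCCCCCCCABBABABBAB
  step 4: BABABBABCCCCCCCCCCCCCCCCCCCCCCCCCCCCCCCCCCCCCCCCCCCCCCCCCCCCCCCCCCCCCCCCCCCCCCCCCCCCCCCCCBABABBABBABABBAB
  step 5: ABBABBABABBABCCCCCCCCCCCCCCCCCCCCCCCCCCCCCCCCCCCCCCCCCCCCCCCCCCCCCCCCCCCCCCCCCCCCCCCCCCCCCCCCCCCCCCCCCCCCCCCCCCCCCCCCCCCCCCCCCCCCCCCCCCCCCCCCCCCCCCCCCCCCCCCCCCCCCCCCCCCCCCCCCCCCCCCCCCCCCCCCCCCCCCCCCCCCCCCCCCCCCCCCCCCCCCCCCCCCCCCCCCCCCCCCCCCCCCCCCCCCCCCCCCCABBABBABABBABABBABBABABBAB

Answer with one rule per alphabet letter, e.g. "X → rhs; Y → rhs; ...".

  step 4 ⇒ step 5: BABABBABCCCCCCCCCCCCCCCCCCCCCCCCCCCCCCCCCCCCCCCCCCCCCCCCCCCCCCCCCCCCCCCCCCCCCCCCCCCCCCCCCBABABBABBABABBAB ⇒ AB·B·AB·B·AB·AB·B·AB·CCC·CCC·CCC·CCC·CCC·CCC·CCC·CCC·CCC·CCC·CCC·CCC·CCC·CCC·CCC·CCC·CCC·CCC·CCC·CCC·CCC·CCC·CCC·CCC·CCC·CCC·CCC·CCC·CCC·CCC·CCC·CCC·CCC·CCC·CCC·CCC·CCC·CCC·CCC·CCC·CCC·CCC·CCC·CCC·CCC·CCC·CCC·CCC·CCC·CCC·CCC·CCC·CCC·CCC·CCC·CCC·CCC·CCC·CCC·CCC·CCC·CCC·CCC·CCC·CCC·CCC·CCC·CCC·CCC·CCC·CCC·CCC·CCC·CCC·CCC·CCC·CCC·CCC·CCC·CCC·CCC·AB·B·AB·B·AB·AB·B·AB·AB·B·AB·B·AB·AB·B·AB
    A ↦ B
    B ↦ AB
    C ↦ CCC

A->B, B->AB, C->CCC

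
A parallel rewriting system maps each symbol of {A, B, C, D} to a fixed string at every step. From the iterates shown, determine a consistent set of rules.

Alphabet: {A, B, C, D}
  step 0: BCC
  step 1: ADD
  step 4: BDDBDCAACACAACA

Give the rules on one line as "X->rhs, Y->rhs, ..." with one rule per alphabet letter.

A->BD, B->A, C->D, D->CA

  step 0 ⇒ step 1: BCC ⇒ A·D·D
    B ↦ A
    C ↦ D
    A ↦ BD  (constrained at step 1)
    D ↦ CA  (constrained at step 1)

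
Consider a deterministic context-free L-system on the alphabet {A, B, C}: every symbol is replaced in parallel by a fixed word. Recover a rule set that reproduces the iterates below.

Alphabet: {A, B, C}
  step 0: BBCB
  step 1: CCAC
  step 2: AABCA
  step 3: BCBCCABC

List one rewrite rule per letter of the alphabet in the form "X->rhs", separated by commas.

A->BC, B->C, C->A

  step 2 ⇒ step 3: AABCA ⇒ BC·BC·C·A·BC
    A ↦ BC
    B ↦ C
    C ↦ A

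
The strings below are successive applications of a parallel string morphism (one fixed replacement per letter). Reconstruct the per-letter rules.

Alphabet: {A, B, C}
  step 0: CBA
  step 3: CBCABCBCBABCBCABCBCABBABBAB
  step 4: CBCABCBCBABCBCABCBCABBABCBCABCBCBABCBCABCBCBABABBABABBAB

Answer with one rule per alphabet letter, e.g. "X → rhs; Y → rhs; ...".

A->B, B->AB, C->CBC

  step 3 ⇒ step 4: CBCABCBCBABCBCABCBCABBABBAB ⇒ CBC·AB·CBC·B·AB·CBC·AB·CBC·AB·B·AB·CBC·AB·CBC·B·AB·CBC·AB·CBC·B·AB·AB·B·AB·AB·B·AB
    A ↦ B
    B ↦ AB
    C ↦ CBC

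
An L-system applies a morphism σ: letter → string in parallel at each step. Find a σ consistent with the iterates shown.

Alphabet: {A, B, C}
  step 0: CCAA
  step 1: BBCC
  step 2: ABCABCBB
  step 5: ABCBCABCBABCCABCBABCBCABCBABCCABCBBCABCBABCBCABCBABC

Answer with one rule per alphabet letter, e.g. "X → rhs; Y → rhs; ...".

A->C, B->ABC, C->B

  step 1 ⇒ step 2: BBCC ⇒ ABC·ABC·B·B
    B ↦ ABC
    C ↦ B
  step 0 ⇒ step 1: CCAA ⇒ B·B·C·C
    A ↦ C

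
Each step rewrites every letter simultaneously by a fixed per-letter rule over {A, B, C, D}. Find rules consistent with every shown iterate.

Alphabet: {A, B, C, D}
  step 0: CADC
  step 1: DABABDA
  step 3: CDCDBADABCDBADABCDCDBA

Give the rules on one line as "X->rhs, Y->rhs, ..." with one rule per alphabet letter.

A->BA, B->CD, C->DA, D->B

  step 0 ⇒ step 1: CADC ⇒ DA·BA·B·DA
    A ↦ BA
    C ↦ DA
    D ↦ B
    B ↦ CD  (constrained at step 1)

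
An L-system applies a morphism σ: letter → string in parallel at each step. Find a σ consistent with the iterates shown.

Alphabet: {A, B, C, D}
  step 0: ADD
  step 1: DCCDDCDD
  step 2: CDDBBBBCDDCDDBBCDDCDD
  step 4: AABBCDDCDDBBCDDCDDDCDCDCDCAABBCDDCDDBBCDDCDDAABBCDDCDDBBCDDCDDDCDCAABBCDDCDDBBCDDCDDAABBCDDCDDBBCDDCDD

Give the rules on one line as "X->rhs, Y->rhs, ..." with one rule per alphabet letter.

  step 1 ⇒ step 2: DCCDDCDD ⇒ CDD·BB·BB·CDD·CDD·BB·CDD·CDD
    C ↦ BB
    D ↦ CDD
  step 0 ⇒ step 1: ADD ⇒ DC·CDD·CDD
    A ↦ DC
    B ↦ A  (constrained at step 2)

A->DC, B->A, C->BB, D->CDD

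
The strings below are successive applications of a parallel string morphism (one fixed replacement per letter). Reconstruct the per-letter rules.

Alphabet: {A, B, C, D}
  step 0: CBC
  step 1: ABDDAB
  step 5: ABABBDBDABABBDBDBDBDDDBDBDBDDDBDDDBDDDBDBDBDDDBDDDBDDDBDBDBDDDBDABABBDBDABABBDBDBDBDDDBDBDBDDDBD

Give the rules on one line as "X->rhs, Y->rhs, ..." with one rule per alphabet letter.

A->CC, B->DD, C->AB, D->BD

  step 0 ⇒ step 1: CBC ⇒ AB·DD·AB
    B ↦ DD
    C ↦ AB
    A ↦ CC  (constrained at step 1)
    D ↦ BD  (constrained at step 1)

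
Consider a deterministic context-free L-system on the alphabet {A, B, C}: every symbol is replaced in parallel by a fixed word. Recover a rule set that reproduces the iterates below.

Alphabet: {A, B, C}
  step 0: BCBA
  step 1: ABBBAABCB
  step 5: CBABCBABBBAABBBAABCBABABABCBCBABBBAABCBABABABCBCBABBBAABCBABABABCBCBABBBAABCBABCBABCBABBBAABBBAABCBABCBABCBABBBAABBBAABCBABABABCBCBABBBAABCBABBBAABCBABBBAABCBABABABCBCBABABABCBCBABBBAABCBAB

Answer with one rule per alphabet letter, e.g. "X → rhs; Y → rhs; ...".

A->CB, B->AB, C->BBA

  step 0 ⇒ step 1: BCBA ⇒ AB·BBA·AB·CB
    A ↦ CB
    B ↦ AB
    C ↦ BBA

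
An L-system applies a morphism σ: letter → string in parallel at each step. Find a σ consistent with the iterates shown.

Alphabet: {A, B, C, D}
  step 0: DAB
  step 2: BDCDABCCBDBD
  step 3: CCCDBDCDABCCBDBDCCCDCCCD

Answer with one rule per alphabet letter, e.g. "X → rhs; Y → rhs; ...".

A->AB, B->CC, C->BD, D->CD

  step 2 ⇒ step 3: BDCDABCCBDBD ⇒ CC·CD·BD·CD·AB·CC·BD·BD·CC·CD·CC·CD
    A ↦ AB
    B ↦ CC
    C ↦ BD
    D ↦ CD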